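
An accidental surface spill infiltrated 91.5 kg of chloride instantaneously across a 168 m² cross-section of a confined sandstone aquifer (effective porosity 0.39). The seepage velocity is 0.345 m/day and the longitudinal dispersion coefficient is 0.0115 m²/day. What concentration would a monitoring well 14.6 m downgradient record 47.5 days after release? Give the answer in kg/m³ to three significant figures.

0.124 kg/m³

For an instantaneous plane source, C(x,t) = M/(n_e·A·√(4πDt)) · exp(−(x−vt)²/(4Dt)), with n_e·A the pore (flow) area.
Plume center vt = 0.345 × 47.5 = 16.3875 m, so the well at 14.6 m is 1.7875 m upgradient of the peak.
√(4πDt) = 2.620 m, giving peak height M/(n_e·A·√(4πDt)) = 91.5/(0.39 × 168 × 2.620) = 0.5330 kg/m³.
(x−vt)²/(4Dt) = (-1.7875)²/(4 × 0.0115 × 47.5) = 1.462; exp(−1.462) = 0.2318.
C = 0.5330 × 0.2318 = 0.124 kg/m³.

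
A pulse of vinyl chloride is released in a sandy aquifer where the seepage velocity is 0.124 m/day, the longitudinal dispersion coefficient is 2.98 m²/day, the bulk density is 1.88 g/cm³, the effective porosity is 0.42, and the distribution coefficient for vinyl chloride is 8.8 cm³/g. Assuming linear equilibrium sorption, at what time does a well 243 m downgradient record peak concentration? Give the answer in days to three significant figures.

Retardation factor R = 1 + ρ_b·K_d/n = 1 + 1.88 × 8.8/0.42 = 40.39.
Sorption retards both mechanisms: v_R = v/R = 0.003070 m/day, D_R = D/R = 0.07378 m²/day.
Peak time from v_R²t² + 2D_R t − x² = 0: t = (√(D_R² + v_R²x²) − D_R)/v_R².
√(D_R² + v_R²x²) = √(0.07378² + 0.003070² × 243²) = 0.7496; v_R² = 9.425e-06.
t = (0.7496 − 0.07378)/9.425e-06 = 71700 days.

71700 days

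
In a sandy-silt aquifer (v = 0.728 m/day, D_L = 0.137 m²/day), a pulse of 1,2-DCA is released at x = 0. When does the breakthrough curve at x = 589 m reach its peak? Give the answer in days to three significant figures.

809 days

For the 1D instantaneous-source solution, setting ∂C/∂t = 0 at fixed x gives v²t² + 2Dt − x² = 0, so t = (√(D² + v²x²) − D)/v².
√(D² + v²x²) = √(0.137² + 0.728² × 589²) = 428.8; v² = 0.529984.
t = (428.8 − 0.137)/0.529984 = 809 days (vs. the pure-advection estimate x/v = 809 d).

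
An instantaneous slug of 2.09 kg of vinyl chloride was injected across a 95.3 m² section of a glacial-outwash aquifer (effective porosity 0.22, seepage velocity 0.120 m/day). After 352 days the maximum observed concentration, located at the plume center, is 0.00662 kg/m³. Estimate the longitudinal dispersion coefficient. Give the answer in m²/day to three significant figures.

At the plume center C_max = M/(n_e·A·√(4πDt)), so D = M²/(4πt·(n_e·A·C_max)²).
n_e·A·C_max = 0.22 × 95.3 × 0.00662 = 0.1388 kg/m.
D = 2.09²/(4π × 352 × 0.1388²) = 0.0513 m²/day.

0.0513 m²/day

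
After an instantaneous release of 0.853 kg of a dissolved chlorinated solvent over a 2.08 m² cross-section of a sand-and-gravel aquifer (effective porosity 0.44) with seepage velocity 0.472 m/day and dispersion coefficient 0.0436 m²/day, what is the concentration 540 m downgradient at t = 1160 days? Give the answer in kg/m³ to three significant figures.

For an instantaneous plane source, C(x,t) = M/(n_e·A·√(4πDt)) · exp(−(x−vt)²/(4Dt)), with n_e·A the pore (flow) area.
Plume center vt = 0.472 × 1160 = 547.52 m, so the well at 540 m is 7.52 m upgradient of the peak.
√(4πDt) = 25.21 m, giving peak height M/(n_e·A·√(4πDt)) = 0.853/(0.44 × 2.08 × 25.21) = 0.03697 kg/m³.
(x−vt)²/(4Dt) = (-7.52)²/(4 × 0.0436 × 1160) = 0.2795; exp(−0.2795) = 0.7562.
C = 0.03697 × 0.7562 = 0.0280 kg/m³.

0.0280 kg/m³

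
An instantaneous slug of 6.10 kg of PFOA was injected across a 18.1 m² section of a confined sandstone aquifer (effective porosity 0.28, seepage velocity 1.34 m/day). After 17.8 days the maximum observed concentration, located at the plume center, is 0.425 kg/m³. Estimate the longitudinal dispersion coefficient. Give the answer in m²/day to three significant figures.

0.0359 m²/day

At the plume center C_max = M/(n_e·A·√(4πDt)), so D = M²/(4πt·(n_e·A·C_max)²).
n_e·A·C_max = 0.28 × 18.1 × 0.425 = 2.154 kg/m.
D = 6.10²/(4π × 17.8 × 2.154²) = 0.0359 m²/day.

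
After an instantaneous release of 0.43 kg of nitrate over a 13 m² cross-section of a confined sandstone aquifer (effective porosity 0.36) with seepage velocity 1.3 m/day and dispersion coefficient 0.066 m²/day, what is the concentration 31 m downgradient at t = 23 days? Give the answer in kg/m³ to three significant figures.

For an instantaneous plane source, C(x,t) = M/(n_e·A·√(4πDt)) · exp(−(x−vt)²/(4Dt)), with n_e·A the pore (flow) area.
Plume center vt = 1.3 × 23 = 29.9 m, so the well at 31 m is 1.1 m downgradient of the peak.
√(4πDt) = 4.368 m, giving peak height M/(n_e·A·√(4πDt)) = 0.43/(0.36 × 13 × 4.368) = 0.02103 kg/m³.
(x−vt)²/(4Dt) = (1.1)²/(4 × 0.066 × 23) = 0.1993; exp(−0.1993) = 0.8193.
C = 0.02103 × 0.8193 = 0.0172 kg/m³.

0.0172 kg/m³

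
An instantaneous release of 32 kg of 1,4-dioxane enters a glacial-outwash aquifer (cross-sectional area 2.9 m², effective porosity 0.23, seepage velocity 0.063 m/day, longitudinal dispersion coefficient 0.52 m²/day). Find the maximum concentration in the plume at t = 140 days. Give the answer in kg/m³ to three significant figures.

1.59 kg/m³

The peak of an instantaneous 1D plume sits at x = vt; there the Gaussian factor is 1 and C_max = M/(n_e·A·√(4πDt)), where n_e·A is the pore area the mass is dissolved in.
√(4πDt) = √(4π × 0.52 × 140) = 30.25 m, so C_max = 32/(0.23 × 2.9 × 30.25) = 1.59 kg/m³.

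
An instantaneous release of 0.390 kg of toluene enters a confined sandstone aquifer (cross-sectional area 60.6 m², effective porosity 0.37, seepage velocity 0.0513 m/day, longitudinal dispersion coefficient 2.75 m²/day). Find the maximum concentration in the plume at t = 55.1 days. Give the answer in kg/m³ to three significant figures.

0.000399 kg/m³

The peak of an instantaneous 1D plume sits at x = vt; there the Gaussian factor is 1 and C_max = M/(n_e·A·√(4πDt)), where n_e·A is the pore area the mass is dissolved in.
√(4πDt) = √(4π × 2.75 × 55.1) = 43.64 m, so C_max = 0.390/(0.37 × 60.6 × 43.64) = 0.000399 kg/m³.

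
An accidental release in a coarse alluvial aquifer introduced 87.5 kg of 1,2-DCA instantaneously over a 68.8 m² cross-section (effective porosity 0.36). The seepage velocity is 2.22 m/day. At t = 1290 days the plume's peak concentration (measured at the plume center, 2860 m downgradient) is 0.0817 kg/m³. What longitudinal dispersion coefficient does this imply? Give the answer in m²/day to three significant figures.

At the plume center C_max = M/(n_e·A·√(4πDt)), so D = M²/(4πt·(n_e·A·C_max)²).
n_e·A·C_max = 0.36 × 68.8 × 0.0817 = 2.024 kg/m.
D = 87.5²/(4π × 1290 × 2.024²) = 0.115 m²/day.

0.115 m²/day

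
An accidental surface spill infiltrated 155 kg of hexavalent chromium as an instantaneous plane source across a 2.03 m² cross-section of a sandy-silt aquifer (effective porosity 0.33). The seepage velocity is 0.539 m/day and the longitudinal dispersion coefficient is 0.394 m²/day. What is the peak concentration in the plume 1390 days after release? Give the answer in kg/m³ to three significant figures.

2.79 kg/m³

The peak of an instantaneous 1D plume sits at x = vt; there the Gaussian factor is 1 and C_max = M/(n_e·A·√(4πDt)), where n_e·A is the pore area the mass is dissolved in.
√(4πDt) = √(4π × 0.394 × 1390) = 82.96 m, so C_max = 155/(0.33 × 2.03 × 82.96) = 2.79 kg/m³.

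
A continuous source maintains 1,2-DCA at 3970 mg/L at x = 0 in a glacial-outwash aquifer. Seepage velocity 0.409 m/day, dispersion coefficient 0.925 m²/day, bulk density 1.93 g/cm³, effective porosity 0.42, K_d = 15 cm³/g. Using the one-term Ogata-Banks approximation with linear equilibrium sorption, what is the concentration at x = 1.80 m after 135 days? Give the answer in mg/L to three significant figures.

Retardation factor R = 1 + ρ_b·K_d/n = 1 + 1.93 × 15/0.42 = 69.93.
Sorption retards both mechanisms: v_R = v/R = 0.005849 m/day, D_R = D/R = 0.01323 m²/day.
v_R·t = 0.005849 × 135 = 0.789615 m; 2√(D_R t) = 2.673 m; argument = (1.80 − 0.789615)/2.673 = 0.3780.
C = C₀ × ½·erfc(0.3780) = 3970 × 0.2965 = 1180 mg/L.

1180 mg/L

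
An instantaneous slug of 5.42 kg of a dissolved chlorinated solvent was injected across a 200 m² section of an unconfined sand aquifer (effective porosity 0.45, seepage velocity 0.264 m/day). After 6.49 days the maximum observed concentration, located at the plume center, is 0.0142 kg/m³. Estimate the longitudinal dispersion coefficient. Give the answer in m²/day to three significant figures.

At the plume center C_max = M/(n_e·A·√(4πDt)), so D = M²/(4πt·(n_e·A·C_max)²).
n_e·A·C_max = 0.45 × 200 × 0.0142 = 1.278 kg/m.
D = 5.42²/(4π × 6.49 × 1.278²) = 0.221 m²/day.

0.221 m²/day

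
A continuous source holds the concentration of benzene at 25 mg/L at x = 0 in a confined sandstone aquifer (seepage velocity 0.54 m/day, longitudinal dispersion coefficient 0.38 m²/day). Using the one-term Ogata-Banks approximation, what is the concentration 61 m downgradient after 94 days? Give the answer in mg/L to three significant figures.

2.82 mg/L

For a continuous step input, C/C₀ ≈ ½·erfc((x−vt)/(2√(Dt))).
vt = 0.54 × 94 = 50.76 m and 2√(Dt) = 2√(0.38 × 94) = 11.95 m.
Argument (x−vt)/(2√(Dt)) = (61 − 50.76)/11.95 = 0.8569; ½·erfc(0.8569) = 0.1128.
C = 25 × 0.1128 = 2.82 mg/L.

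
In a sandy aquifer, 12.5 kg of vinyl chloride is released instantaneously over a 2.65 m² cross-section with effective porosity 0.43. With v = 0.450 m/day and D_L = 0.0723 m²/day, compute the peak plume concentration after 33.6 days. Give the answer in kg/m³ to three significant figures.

The peak of an instantaneous 1D plume sits at x = vt; there the Gaussian factor is 1 and C_max = M/(n_e·A·√(4πDt)), where n_e·A is the pore area the mass is dissolved in.
√(4πDt) = √(4π × 0.0723 × 33.6) = 5.525 m, so C_max = 12.5/(0.43 × 2.65 × 5.525) = 1.99 kg/m³.

1.99 kg/m³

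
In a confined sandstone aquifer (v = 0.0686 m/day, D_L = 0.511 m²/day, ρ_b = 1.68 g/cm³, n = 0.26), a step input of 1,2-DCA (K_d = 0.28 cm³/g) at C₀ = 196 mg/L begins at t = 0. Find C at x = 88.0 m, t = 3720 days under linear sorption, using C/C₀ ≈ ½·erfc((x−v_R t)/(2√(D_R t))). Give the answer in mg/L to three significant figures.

104 mg/L

Retardation factor R = 1 + ρ_b·K_d/n = 1 + 1.68 × 0.28/0.26 = 2.809.
Sorption retards both mechanisms: v_R = v/R = 0.02442 m/day, D_R = D/R = 0.1819 m²/day.
v_R·t = 0.02442 × 3720 = 90.8424 m; 2√(D_R t) = 52.03 m; argument = (88.0 − 90.8424)/52.03 = -0.05463.
C = C₀ × ½·erfc(-0.05463) = 196 × 0.5308 = 104 mg/L.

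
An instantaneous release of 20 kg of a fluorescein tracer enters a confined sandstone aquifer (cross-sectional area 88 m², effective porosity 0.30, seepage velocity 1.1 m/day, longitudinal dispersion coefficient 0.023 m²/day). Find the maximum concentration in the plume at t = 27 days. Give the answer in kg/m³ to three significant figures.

The peak of an instantaneous 1D plume sits at x = vt; there the Gaussian factor is 1 and C_max = M/(n_e·A·√(4πDt)), where n_e·A is the pore area the mass is dissolved in.
√(4πDt) = √(4π × 0.023 × 27) = 2.794 m, so C_max = 20/(0.30 × 88 × 2.794) = 0.271 kg/m³.

0.271 kg/m³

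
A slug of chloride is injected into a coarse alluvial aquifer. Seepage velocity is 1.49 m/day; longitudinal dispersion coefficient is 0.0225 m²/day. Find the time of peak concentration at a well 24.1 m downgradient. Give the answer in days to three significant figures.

For the 1D instantaneous-source solution, setting ∂C/∂t = 0 at fixed x gives v²t² + 2Dt − x² = 0, so t = (√(D² + v²x²) − D)/v².
√(D² + v²x²) = √(0.0225² + 1.49² × 24.1²) = 35.91; v² = 2.2201.
t = (35.91 − 0.0225)/2.2201 = 16.2 days (vs. the pure-advection estimate x/v = 16.2 d).

16.2 days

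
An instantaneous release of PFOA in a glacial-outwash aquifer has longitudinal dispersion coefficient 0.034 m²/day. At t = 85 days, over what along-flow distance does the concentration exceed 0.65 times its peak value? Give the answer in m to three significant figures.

4.46 m

The plume is Gaussian with σ = √(2Dt) = √(2 × 0.034 × 85) = 2.404 m.
C/C_peak = exp(−Δx²/(2σ²)) = 0.65 ⇒ Δx = σ·√(−2 ln 0.65) = 2.404 × 0.9282 = 2.231 m.
Width = 2Δx = 4.46 m.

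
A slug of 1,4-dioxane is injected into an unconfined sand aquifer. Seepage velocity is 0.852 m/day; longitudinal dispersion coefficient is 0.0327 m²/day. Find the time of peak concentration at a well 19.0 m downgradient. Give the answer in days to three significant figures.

22.3 days

For the 1D instantaneous-source solution, setting ∂C/∂t = 0 at fixed x gives v²t² + 2Dt − x² = 0, so t = (√(D² + v²x²) − D)/v².
√(D² + v²x²) = √(0.0327² + 0.852² × 19.0²) = 16.19; v² = 0.725904.
t = (16.19 − 0.0327)/0.725904 = 22.3 days (vs. the pure-advection estimate x/v = 22.3 d).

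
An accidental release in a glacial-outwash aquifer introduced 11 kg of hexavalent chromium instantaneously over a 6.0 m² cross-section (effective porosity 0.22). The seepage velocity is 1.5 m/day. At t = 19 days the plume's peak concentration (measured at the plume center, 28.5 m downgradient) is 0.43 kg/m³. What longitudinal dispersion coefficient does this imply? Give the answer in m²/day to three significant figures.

At the plume center C_max = M/(n_e·A·√(4πDt)), so D = M²/(4πt·(n_e·A·C_max)²).
n_e·A·C_max = 0.22 × 6.0 × 0.43 = 0.5676 kg/m.
D = 11²/(4π × 19 × 0.5676²) = 1.57 m²/day.

1.57 m²/day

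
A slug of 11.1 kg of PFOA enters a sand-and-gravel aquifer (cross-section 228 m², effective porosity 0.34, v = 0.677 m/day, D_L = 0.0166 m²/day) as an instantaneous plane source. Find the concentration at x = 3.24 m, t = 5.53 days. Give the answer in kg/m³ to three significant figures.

0.0668 kg/m³

For an instantaneous plane source, C(x,t) = M/(n_e·A·√(4πDt)) · exp(−(x−vt)²/(4Dt)), with n_e·A the pore (flow) area.
Plume center vt = 0.677 × 5.53 = 3.74381 m, so the well at 3.24 m is 0.50381 m upgradient of the peak.
√(4πDt) = 1.074 m, giving peak height M/(n_e·A·√(4πDt)) = 11.1/(0.34 × 228 × 1.074) = 0.1333 kg/m³.
(x−vt)²/(4Dt) = (-0.50381)²/(4 × 0.0166 × 5.53) = 0.6913; exp(−0.6913) = 0.5009.
C = 0.1333 × 0.5009 = 0.0668 kg/m³.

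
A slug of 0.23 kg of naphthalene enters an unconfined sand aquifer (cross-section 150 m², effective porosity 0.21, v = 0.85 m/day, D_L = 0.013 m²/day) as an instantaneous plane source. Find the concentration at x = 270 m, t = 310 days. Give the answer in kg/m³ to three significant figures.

For an instantaneous plane source, C(x,t) = M/(n_e·A·√(4πDt)) · exp(−(x−vt)²/(4Dt)), with n_e·A the pore (flow) area.
Plume center vt = 0.85 × 310 = 263.5 m, so the well at 270 m is 6.5 m downgradient of the peak.
√(4πDt) = 7.116 m, giving peak height M/(n_e·A·√(4πDt)) = 0.23/(0.21 × 150 × 7.116) = 0.001026 kg/m³.
(x−vt)²/(4Dt) = (6.5)²/(4 × 0.013 × 310) = 2.621; exp(−2.621) = 0.07273.
C = 0.001026 × 0.07273 = 7.46e-05 kg/m³.

7.46e-05 kg/m³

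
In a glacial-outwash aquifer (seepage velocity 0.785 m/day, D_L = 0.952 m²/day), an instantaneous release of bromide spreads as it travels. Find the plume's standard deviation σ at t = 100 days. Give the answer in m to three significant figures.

13.8 m

Dispersive spreading gives a Gaussian with σ² = 2Dt; advection only shifts the center.
σ = √(2 × 0.952 × 100) = 13.8 m.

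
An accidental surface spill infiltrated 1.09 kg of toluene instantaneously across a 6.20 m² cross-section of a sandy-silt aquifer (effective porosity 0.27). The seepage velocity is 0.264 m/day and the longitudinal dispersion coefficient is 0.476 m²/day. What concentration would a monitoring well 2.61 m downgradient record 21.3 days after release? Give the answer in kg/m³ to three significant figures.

0.0461 kg/m³

For an instantaneous plane source, C(x,t) = M/(n_e·A·√(4πDt)) · exp(−(x−vt)²/(4Dt)), with n_e·A the pore (flow) area.
Plume center vt = 0.264 × 21.3 = 5.6232 m, so the well at 2.61 m is 3.0132 m upgradient of the peak.
√(4πDt) = 11.29 m, giving peak height M/(n_e·A·√(4πDt)) = 1.09/(0.27 × 6.20 × 11.29) = 0.05767 kg/m³.
(x−vt)²/(4Dt) = (-3.0132)²/(4 × 0.476 × 21.3) = 0.2239; exp(−0.2239) = 0.7994.
C = 0.05767 × 0.7994 = 0.0461 kg/m³.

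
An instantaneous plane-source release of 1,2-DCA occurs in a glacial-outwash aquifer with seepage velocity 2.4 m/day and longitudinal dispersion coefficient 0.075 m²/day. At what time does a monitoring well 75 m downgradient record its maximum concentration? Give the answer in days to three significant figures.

31.2 days

For the 1D instantaneous-source solution, setting ∂C/∂t = 0 at fixed x gives v²t² + 2Dt − x² = 0, so t = (√(D² + v²x²) − D)/v².
√(D² + v²x²) = √(0.075² + 2.4² × 75²) = 180.0; v² = 5.76.
t = (180.0 − 0.075)/5.76 = 31.2 days (vs. the pure-advection estimate x/v = 31.2 d).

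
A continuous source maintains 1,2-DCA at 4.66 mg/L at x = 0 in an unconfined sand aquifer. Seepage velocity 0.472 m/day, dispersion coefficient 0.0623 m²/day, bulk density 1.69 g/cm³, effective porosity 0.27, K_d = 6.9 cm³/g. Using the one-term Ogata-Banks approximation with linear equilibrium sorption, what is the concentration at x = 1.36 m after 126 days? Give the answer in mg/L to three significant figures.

Retardation factor R = 1 + ρ_b·K_d/n = 1 + 1.69 × 6.9/0.27 = 44.19.
Sorption retards both mechanisms: v_R = v/R = 0.01068 m/day, D_R = D/R = 0.001410 m²/day.
v_R·t = 0.01068 × 126 = 1.34568 m; 2√(D_R t) = 0.8430 m; argument = (1.36 − 1.34568)/0.8430 = 0.01699.
C = C₀ × ½·erfc(0.01699) = 4.66 × 0.4904 = 2.29 mg/L.

2.29 mg/L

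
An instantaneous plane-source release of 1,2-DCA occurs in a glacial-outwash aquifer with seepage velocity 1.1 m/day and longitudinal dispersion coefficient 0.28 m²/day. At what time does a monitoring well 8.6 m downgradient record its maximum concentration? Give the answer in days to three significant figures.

For the 1D instantaneous-source solution, setting ∂C/∂t = 0 at fixed x gives v²t² + 2Dt − x² = 0, so t = (√(D² + v²x²) − D)/v².
√(D² + v²x²) = √(0.28² + 1.1² × 8.6²) = 9.464; v² = 1.21.
t = (9.464 − 0.28)/1.21 = 7.59 days (vs. the pure-advection estimate x/v = 7.82 d).

7.59 days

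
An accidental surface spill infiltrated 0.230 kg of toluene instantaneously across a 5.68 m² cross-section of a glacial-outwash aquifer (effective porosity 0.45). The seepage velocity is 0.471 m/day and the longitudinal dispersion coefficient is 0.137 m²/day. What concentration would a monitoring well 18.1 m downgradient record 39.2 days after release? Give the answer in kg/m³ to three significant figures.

0.0109 kg/m³

For an instantaneous plane source, C(x,t) = M/(n_e·A·√(4πDt)) · exp(−(x−vt)²/(4Dt)), with n_e·A the pore (flow) area.
Plume center vt = 0.471 × 39.2 = 18.4632 m, so the well at 18.1 m is 0.3632 m upgradient of the peak.
√(4πDt) = 8.215 m, giving peak height M/(n_e·A·√(4πDt)) = 0.230/(0.45 × 5.68 × 8.215) = 0.01095 kg/m³.
(x−vt)²/(4Dt) = (-0.3632)²/(4 × 0.137 × 39.2) = 0.006141; exp(−0.006141) = 0.9939.
C = 0.01095 × 0.9939 = 0.0109 kg/m³.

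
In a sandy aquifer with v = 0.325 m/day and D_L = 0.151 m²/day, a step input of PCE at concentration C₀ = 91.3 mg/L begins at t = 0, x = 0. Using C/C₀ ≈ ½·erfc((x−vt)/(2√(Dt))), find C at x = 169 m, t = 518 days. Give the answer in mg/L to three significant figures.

For a continuous step input, C/C₀ ≈ ½·erfc((x−vt)/(2√(Dt))).
vt = 0.325 × 518 = 168.35 m and 2√(Dt) = 2√(0.151 × 518) = 17.69 m.
Argument (x−vt)/(2√(Dt)) = (169 − 168.35)/17.69 = 0.03674; ½·erfc(0.03674) = 0.4793.
C = 91.3 × 0.4793 = 43.8 mg/L.

43.8 mg/L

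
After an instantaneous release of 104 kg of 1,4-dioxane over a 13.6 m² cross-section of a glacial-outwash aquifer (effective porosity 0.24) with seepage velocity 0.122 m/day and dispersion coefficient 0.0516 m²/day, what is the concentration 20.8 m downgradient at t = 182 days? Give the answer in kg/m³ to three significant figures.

For an instantaneous plane source, C(x,t) = M/(n_e·A·√(4πDt)) · exp(−(x−vt)²/(4Dt)), with n_e·A the pore (flow) area.
Plume center vt = 0.122 × 182 = 22.204 m, so the well at 20.8 m is 1.404 m upgradient of the peak.
√(4πDt) = 10.86 m, giving peak height M/(n_e·A·√(4πDt)) = 104/(0.24 × 13.6 × 10.86) = 2.934 kg/m³.
(x−vt)²/(4Dt) = (-1.404)²/(4 × 0.0516 × 182) = 0.05248; exp(−0.05248) = 0.9489.
C = 2.934 × 0.9489 = 2.78 kg/m³.

2.78 kg/m³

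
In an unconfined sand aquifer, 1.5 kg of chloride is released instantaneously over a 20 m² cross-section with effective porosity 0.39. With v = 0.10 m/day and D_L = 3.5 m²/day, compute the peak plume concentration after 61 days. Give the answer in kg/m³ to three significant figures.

The peak of an instantaneous 1D plume sits at x = vt; there the Gaussian factor is 1 and C_max = M/(n_e·A·√(4πDt)), where n_e·A is the pore area the mass is dissolved in.
√(4πDt) = √(4π × 3.5 × 61) = 51.80 m, so C_max = 1.5/(0.39 × 20 × 51.80) = 0.00371 kg/m³.

0.00371 kg/m³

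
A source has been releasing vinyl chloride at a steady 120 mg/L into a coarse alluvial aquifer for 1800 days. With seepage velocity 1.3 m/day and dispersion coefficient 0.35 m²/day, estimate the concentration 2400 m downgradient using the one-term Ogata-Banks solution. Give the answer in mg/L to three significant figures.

5.46 mg/L

For a continuous step input, C/C₀ ≈ ½·erfc((x−vt)/(2√(Dt))).
vt = 1.3 × 1800 = 2340 m and 2√(Dt) = 2√(0.35 × 1800) = 50.20 m.
Argument (x−vt)/(2√(Dt)) = (2400 − 2340)/50.20 = 1.195; ½·erfc(1.195) = 0.04552.
C = 120 × 0.04552 = 5.46 mg/L.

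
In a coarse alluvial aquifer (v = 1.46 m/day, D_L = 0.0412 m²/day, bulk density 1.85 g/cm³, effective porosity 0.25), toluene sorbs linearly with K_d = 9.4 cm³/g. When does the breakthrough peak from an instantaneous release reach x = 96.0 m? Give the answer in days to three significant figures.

Retardation factor R = 1 + ρ_b·K_d/n = 1 + 1.85 × 9.4/0.25 = 70.56.
Sorption retards both mechanisms: v_R = v/R = 0.02069 m/day, D_R = D/R = 0.0005839 m²/day.
Peak time from v_R²t² + 2D_R t − x² = 0: t = (√(D_R² + v_R²x²) − D_R)/v_R².
√(D_R² + v_R²x²) = √(0.0005839² + 0.02069² × 96.0²) = 1.986; v_R² = 0.0004281.
t = (1.986 − 0.0005839)/0.0004281 = 4640 days.

4640 days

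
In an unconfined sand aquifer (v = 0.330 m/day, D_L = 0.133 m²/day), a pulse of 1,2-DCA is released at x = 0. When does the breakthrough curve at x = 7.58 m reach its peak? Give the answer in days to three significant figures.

21.8 days

For the 1D instantaneous-source solution, setting ∂C/∂t = 0 at fixed x gives v²t² + 2Dt − x² = 0, so t = (√(D² + v²x²) − D)/v².
√(D² + v²x²) = √(0.133² + 0.330² × 7.58²) = 2.505; v² = 0.1089.
t = (2.505 − 0.133)/0.1089 = 21.8 days (vs. the pure-advection estimate x/v = 23.0 d).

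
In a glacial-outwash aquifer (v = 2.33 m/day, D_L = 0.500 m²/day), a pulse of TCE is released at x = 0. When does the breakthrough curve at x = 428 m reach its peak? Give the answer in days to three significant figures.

For the 1D instantaneous-source solution, setting ∂C/∂t = 0 at fixed x gives v²t² + 2Dt − x² = 0, so t = (√(D² + v²x²) − D)/v².
√(D² + v²x²) = √(0.500² + 2.33² × 428²) = 997.2; v² = 5.4289.
t = (997.2 − 0.500)/5.4289 = 184 days (vs. the pure-advection estimate x/v = 184 d).

184 days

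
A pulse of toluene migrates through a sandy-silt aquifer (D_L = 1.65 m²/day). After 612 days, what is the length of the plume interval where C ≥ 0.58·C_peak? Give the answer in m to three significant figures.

93.8 m

The plume is Gaussian with σ = √(2Dt) = √(2 × 1.65 × 612) = 44.94 m.
C/C_peak = exp(−Δx²/(2σ²)) = 0.58 ⇒ Δx = σ·√(−2 ln 0.58) = 44.94 × 1.044 = 46.92 m.
Width = 2Δx = 93.8 m.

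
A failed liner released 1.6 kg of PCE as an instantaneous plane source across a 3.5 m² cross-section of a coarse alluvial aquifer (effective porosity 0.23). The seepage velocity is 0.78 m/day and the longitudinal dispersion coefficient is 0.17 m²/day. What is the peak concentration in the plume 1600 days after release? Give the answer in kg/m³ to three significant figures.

The peak of an instantaneous 1D plume sits at x = vt; there the Gaussian factor is 1 and C_max = M/(n_e·A·√(4πDt)), where n_e·A is the pore area the mass is dissolved in.
√(4πDt) = √(4π × 0.17 × 1600) = 58.46 m, so C_max = 1.6/(0.23 × 3.5 × 58.46) = 0.0340 kg/m³.

0.0340 kg/m³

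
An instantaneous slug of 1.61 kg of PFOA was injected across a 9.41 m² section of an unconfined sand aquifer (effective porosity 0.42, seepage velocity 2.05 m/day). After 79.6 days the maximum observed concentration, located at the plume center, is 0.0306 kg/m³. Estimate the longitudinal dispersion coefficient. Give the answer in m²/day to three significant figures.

0.177 m²/day

At the plume center C_max = M/(n_e·A·√(4πDt)), so D = M²/(4πt·(n_e·A·C_max)²).
n_e·A·C_max = 0.42 × 9.41 × 0.0306 = 0.1209 kg/m.
D = 1.61²/(4π × 79.6 × 0.1209²) = 0.177 m²/day.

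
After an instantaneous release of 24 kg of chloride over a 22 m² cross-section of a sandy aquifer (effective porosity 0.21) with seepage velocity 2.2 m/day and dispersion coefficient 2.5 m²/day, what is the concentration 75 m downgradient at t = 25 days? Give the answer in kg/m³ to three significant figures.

For an instantaneous plane source, C(x,t) = M/(n_e·A·√(4πDt)) · exp(−(x−vt)²/(4Dt)), with n_e·A the pore (flow) area.
Plume center vt = 2.2 × 25 = 55 m, so the well at 75 m is 20 m downgradient of the peak.
√(4πDt) = 28.02 m, giving peak height M/(n_e·A·√(4πDt)) = 24/(0.21 × 22 × 28.02) = 0.1854 kg/m³.
(x−vt)²/(4Dt) = (20)²/(4 × 2.5 × 25) = 1.600; exp(−1.600) = 0.2019.
C = 0.1854 × 0.2019 = 0.0374 kg/m³.

0.0374 kg/m³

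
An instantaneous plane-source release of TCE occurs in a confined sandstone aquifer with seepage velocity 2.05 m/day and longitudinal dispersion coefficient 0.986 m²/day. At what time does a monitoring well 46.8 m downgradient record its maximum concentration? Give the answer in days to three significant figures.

For the 1D instantaneous-source solution, setting ∂C/∂t = 0 at fixed x gives v²t² + 2Dt − x² = 0, so t = (√(D² + v²x²) − D)/v².
√(D² + v²x²) = √(0.986² + 2.05² × 46.8²) = 95.95; v² = 4.2025.
t = (95.95 − 0.986)/4.2025 = 22.6 days (vs. the pure-advection estimate x/v = 22.8 d).

22.6 days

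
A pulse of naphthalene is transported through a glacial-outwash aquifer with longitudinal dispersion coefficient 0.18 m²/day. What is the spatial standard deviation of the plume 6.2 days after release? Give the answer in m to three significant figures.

1.49 m

Dispersive spreading gives a Gaussian with σ² = 2Dt; advection only shifts the center.
σ = √(2 × 0.18 × 6.2) = 1.49 m.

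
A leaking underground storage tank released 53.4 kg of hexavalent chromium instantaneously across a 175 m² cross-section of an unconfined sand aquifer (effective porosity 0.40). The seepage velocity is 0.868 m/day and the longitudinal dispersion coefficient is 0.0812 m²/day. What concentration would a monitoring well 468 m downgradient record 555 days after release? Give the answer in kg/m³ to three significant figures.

For an instantaneous plane source, C(x,t) = M/(n_e·A·√(4πDt)) · exp(−(x−vt)²/(4Dt)), with n_e·A the pore (flow) area.
Plume center vt = 0.868 × 555 = 481.74 m, so the well at 468 m is 13.74 m upgradient of the peak.
√(4πDt) = 23.80 m, giving peak height M/(n_e·A·√(4πDt)) = 53.4/(0.40 × 175 × 23.80) = 0.03205 kg/m³.
(x−vt)²/(4Dt) = (-13.74)²/(4 × 0.0812 × 555) = 1.047; exp(−1.047) = 0.3510.
C = 0.03205 × 0.3510 = 0.0112 kg/m³.

0.0112 kg/m³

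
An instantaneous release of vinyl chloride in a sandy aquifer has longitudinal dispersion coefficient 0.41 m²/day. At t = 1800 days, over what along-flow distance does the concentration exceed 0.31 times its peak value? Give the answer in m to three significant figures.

118 m

The plume is Gaussian with σ = √(2Dt) = √(2 × 0.41 × 1800) = 38.42 m.
C/C_peak = exp(−Δx²/(2σ²)) = 0.31 ⇒ Δx = σ·√(−2 ln 0.31) = 38.42 × 1.530 = 58.78 m.
Width = 2Δx = 118 m.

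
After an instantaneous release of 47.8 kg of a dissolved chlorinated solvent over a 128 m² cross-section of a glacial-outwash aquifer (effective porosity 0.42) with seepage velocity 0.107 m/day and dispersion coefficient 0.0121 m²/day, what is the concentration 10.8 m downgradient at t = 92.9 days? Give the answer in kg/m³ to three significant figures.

0.201 kg/m³

For an instantaneous plane source, C(x,t) = M/(n_e·A·√(4πDt)) · exp(−(x−vt)²/(4Dt)), with n_e·A the pore (flow) area.
Plume center vt = 0.107 × 92.9 = 9.9403 m, so the well at 10.8 m is 0.8597 m downgradient of the peak.
√(4πDt) = 3.758 m, giving peak height M/(n_e·A·√(4πDt)) = 47.8/(0.42 × 128 × 3.758) = 0.2366 kg/m³.
(x−vt)²/(4Dt) = (0.8597)²/(4 × 0.0121 × 92.9) = 0.1644; exp(−0.1644) = 0.8484.
C = 0.2366 × 0.8484 = 0.201 kg/m³.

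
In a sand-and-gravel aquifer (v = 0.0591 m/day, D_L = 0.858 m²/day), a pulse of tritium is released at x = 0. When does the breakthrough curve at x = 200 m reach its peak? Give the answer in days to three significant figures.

3150 days

For the 1D instantaneous-source solution, setting ∂C/∂t = 0 at fixed x gives v²t² + 2Dt − x² = 0, so t = (√(D² + v²x²) − D)/v².
√(D² + v²x²) = √(0.858² + 0.0591² × 200²) = 11.85; v² = 0.00349281.
t = (11.85 − 0.858)/0.00349281 = 3150 days (vs. the pure-advection estimate x/v = 3380 d).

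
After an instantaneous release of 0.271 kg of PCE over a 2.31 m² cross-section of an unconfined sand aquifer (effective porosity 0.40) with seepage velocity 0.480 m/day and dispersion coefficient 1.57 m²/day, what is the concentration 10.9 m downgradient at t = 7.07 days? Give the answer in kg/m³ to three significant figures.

0.00698 kg/m³

For an instantaneous plane source, C(x,t) = M/(n_e·A·√(4πDt)) · exp(−(x−vt)²/(4Dt)), with n_e·A the pore (flow) area.
Plume center vt = 0.480 × 7.07 = 3.3936 m, so the well at 10.9 m is 7.5064 m downgradient of the peak.
√(4πDt) = 11.81 m, giving peak height M/(n_e·A·√(4πDt)) = 0.271/(0.40 × 2.31 × 11.81) = 0.02483 kg/m³.
(x−vt)²/(4Dt) = (7.5064)²/(4 × 1.57 × 7.07) = 1.269; exp(−1.269) = 0.2811.
C = 0.02483 × 0.2811 = 0.00698 kg/m³.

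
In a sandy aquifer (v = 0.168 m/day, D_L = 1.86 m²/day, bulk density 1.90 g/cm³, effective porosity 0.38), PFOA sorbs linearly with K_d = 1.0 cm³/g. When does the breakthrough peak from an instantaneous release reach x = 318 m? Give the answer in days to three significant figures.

11000 days

Retardation factor R = 1 + ρ_b·K_d/n = 1 + 1.90 × 1.0/0.38 = 6.000.
Sorption retards both mechanisms: v_R = v/R = 0.02800 m/day, D_R = D/R = 0.3100 m²/day.
Peak time from v_R²t² + 2D_R t − x² = 0: t = (√(D_R² + v_R²x²) − D_R)/v_R².
√(D_R² + v_R²x²) = √(0.3100² + 0.02800² × 318²) = 8.909; v_R² = 0.0007840.
t = (8.909 − 0.3100)/0.0007840 = 11000 days.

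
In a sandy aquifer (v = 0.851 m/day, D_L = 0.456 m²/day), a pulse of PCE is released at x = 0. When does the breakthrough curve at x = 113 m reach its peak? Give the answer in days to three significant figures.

132 days

For the 1D instantaneous-source solution, setting ∂C/∂t = 0 at fixed x gives v²t² + 2Dt − x² = 0, so t = (√(D² + v²x²) − D)/v².
√(D² + v²x²) = √(0.456² + 0.851² × 113²) = 96.16; v² = 0.724201.
t = (96.16 − 0.456)/0.724201 = 132 days (vs. the pure-advection estimate x/v = 133 d).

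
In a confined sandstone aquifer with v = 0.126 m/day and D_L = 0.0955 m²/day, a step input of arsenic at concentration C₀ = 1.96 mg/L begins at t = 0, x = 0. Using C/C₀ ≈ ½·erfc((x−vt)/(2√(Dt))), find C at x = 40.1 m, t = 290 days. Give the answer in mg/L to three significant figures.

0.620 mg/L

For a continuous step input, C/C₀ ≈ ½·erfc((x−vt)/(2√(Dt))).
vt = 0.126 × 290 = 36.54 m and 2√(Dt) = 2√(0.0955 × 290) = 10.53 m.
Argument (x−vt)/(2√(Dt)) = (40.1 − 36.54)/10.53 = 0.3381; ½·erfc(0.3381) = 0.3163.
C = 1.96 × 0.3163 = 0.620 mg/L.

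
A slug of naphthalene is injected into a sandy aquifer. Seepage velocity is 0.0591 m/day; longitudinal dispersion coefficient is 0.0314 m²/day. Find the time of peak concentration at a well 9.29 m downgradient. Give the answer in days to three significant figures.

148 days

For the 1D instantaneous-source solution, setting ∂C/∂t = 0 at fixed x gives v²t² + 2Dt − x² = 0, so t = (√(D² + v²x²) − D)/v².
√(D² + v²x²) = √(0.0314² + 0.0591² × 9.29²) = 0.5499; v² = 0.00349281.
t = (0.5499 − 0.0314)/0.00349281 = 148 days (vs. the pure-advection estimate x/v = 157 d).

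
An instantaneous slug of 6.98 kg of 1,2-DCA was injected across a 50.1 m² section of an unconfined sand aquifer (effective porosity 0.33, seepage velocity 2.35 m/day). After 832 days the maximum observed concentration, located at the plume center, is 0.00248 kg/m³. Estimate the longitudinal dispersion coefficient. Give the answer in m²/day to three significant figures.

At the plume center C_max = M/(n_e·A·√(4πDt)), so D = M²/(4πt·(n_e·A·C_max)²).
n_e·A·C_max = 0.33 × 50.1 × 0.00248 = 0.04100 kg/m.
D = 6.98²/(4π × 832 × 0.04100²) = 2.77 m²/day.

2.77 m²/day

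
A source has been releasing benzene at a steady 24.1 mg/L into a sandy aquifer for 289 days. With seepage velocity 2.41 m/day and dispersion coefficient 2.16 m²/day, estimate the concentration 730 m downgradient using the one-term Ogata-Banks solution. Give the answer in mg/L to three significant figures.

For a continuous step input, C/C₀ ≈ ½·erfc((x−vt)/(2√(Dt))).
vt = 2.41 × 289 = 696.49 m and 2√(Dt) = 2√(2.16 × 289) = 49.97 m.
Argument (x−vt)/(2√(Dt)) = (730 − 696.49)/49.97 = 0.6706; ½·erfc(0.6706) = 0.1715.
C = 24.1 × 0.1715 = 4.13 mg/L.

4.13 mg/L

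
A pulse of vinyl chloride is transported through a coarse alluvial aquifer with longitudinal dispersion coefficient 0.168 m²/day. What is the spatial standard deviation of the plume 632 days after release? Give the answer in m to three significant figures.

14.6 m

Dispersive spreading gives a Gaussian with σ² = 2Dt; advection only shifts the center.
σ = √(2 × 0.168 × 632) = 14.6 m.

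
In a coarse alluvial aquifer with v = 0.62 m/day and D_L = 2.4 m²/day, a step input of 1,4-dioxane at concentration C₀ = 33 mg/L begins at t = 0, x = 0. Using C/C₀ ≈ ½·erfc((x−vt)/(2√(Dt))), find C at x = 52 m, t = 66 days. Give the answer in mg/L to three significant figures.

For a continuous step input, C/C₀ ≈ ½·erfc((x−vt)/(2√(Dt))).
vt = 0.62 × 66 = 40.92 m and 2√(Dt) = 2√(2.4 × 66) = 25.17 m.
Argument (x−vt)/(2√(Dt)) = (52 − 40.92)/25.17 = 0.4402; ½·erfc(0.4402) = 0.2668.
C = 33 × 0.2668 = 8.80 mg/L.

8.80 mg/L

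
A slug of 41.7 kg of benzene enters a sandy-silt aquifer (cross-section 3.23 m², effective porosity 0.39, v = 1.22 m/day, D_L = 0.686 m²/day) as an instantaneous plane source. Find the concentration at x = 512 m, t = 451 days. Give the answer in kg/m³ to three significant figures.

For an instantaneous plane source, C(x,t) = M/(n_e·A·√(4πDt)) · exp(−(x−vt)²/(4Dt)), with n_e·A the pore (flow) area.
Plume center vt = 1.22 × 451 = 550.22 m, so the well at 512 m is 38.22 m upgradient of the peak.
√(4πDt) = 62.35 m, giving peak height M/(n_e·A·√(4πDt)) = 41.7/(0.39 × 3.23 × 62.35) = 0.5309 kg/m³.
(x−vt)²/(4Dt) = (-38.22)²/(4 × 0.686 × 451) = 1.180; exp(−1.180) = 0.3073.
C = 0.5309 × 0.3073 = 0.163 kg/m³.

0.163 kg/m³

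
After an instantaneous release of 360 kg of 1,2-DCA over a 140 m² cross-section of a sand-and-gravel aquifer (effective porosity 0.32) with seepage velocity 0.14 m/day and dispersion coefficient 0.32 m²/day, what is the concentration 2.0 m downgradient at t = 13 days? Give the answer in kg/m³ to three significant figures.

For an instantaneous plane source, C(x,t) = M/(n_e·A·√(4πDt)) · exp(−(x−vt)²/(4Dt)), with n_e·A the pore (flow) area.
Plume center vt = 0.14 × 13 = 1.82 m, so the well at 2.0 m is 0.18 m downgradient of the peak.
√(4πDt) = 7.230 m, giving peak height M/(n_e·A·√(4πDt)) = 360/(0.32 × 140 × 7.230) = 1.111 kg/m³.
(x−vt)²/(4Dt) = (0.18)²/(4 × 0.32 × 13) = 0.001947; exp(−0.001947) = 0.9981.
C = 1.111 × 0.9981 = 1.11 kg/m³.

1.11 kg/m³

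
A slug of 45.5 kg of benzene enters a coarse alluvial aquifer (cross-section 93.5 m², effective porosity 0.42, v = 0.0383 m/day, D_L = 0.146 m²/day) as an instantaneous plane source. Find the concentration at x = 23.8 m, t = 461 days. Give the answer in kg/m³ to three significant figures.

For an instantaneous plane source, C(x,t) = M/(n_e·A·√(4πDt)) · exp(−(x−vt)²/(4Dt)), with n_e·A the pore (flow) area.
Plume center vt = 0.0383 × 461 = 17.6563 m, so the well at 23.8 m is 6.1437 m downgradient of the peak.
√(4πDt) = 29.08 m, giving peak height M/(n_e·A·√(4πDt)) = 45.5/(0.42 × 93.5 × 29.08) = 0.03984 kg/m³.
(x−vt)²/(4Dt) = (6.1437)²/(4 × 0.146 × 461) = 0.1402; exp(−0.1402) = 0.8692.
C = 0.03984 × 0.8692 = 0.0346 kg/m³.

0.0346 kg/m³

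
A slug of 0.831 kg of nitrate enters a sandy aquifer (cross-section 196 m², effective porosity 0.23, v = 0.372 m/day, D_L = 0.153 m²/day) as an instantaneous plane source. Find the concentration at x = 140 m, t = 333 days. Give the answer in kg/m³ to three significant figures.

0.000203 kg/m³

For an instantaneous plane source, C(x,t) = M/(n_e·A·√(4πDt)) · exp(−(x−vt)²/(4Dt)), with n_e·A the pore (flow) area.
Plume center vt = 0.372 × 333 = 123.876 m, so the well at 140 m is 16.124 m downgradient of the peak.
√(4πDt) = 25.30 m, giving peak height M/(n_e·A·√(4πDt)) = 0.831/(0.23 × 196 × 25.30) = 0.0007286 kg/m³.
(x−vt)²/(4Dt) = (16.124)²/(4 × 0.153 × 333) = 1.276; exp(−1.276) = 0.2792.
C = 0.0007286 × 0.2792 = 0.000203 kg/m³.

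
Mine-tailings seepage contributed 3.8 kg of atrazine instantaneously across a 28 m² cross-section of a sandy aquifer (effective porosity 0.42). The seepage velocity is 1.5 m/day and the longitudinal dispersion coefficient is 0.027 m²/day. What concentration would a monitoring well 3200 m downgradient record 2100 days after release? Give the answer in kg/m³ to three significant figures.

1.98e-07 kg/m³

For an instantaneous plane source, C(x,t) = M/(n_e·A·√(4πDt)) · exp(−(x−vt)²/(4Dt)), with n_e·A the pore (flow) area.
Plume center vt = 1.5 × 2100 = 3150 m, so the well at 3200 m is 50 m downgradient of the peak.
√(4πDt) = 26.69 m, giving peak height M/(n_e·A·√(4πDt)) = 3.8/(0.42 × 28 × 26.69) = 0.01211 kg/m³.
(x−vt)²/(4Dt) = (50)²/(4 × 0.027 × 2100) = 11.02; exp(−11.02) = 1.637e-05.
C = 0.01211 × 1.637e-05 = 1.98e-07 kg/m³.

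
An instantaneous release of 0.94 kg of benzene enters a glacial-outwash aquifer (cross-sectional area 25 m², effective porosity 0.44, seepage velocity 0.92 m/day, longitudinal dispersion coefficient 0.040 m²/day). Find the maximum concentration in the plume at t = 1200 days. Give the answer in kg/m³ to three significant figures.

0.00348 kg/m³

The peak of an instantaneous 1D plume sits at x = vt; there the Gaussian factor is 1 and C_max = M/(n_e·A·√(4πDt)), where n_e·A is the pore area the mass is dissolved in.
√(4πDt) = √(4π × 0.040 × 1200) = 24.56 m, so C_max = 0.94/(0.44 × 25 × 24.56) = 0.00348 kg/m³.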